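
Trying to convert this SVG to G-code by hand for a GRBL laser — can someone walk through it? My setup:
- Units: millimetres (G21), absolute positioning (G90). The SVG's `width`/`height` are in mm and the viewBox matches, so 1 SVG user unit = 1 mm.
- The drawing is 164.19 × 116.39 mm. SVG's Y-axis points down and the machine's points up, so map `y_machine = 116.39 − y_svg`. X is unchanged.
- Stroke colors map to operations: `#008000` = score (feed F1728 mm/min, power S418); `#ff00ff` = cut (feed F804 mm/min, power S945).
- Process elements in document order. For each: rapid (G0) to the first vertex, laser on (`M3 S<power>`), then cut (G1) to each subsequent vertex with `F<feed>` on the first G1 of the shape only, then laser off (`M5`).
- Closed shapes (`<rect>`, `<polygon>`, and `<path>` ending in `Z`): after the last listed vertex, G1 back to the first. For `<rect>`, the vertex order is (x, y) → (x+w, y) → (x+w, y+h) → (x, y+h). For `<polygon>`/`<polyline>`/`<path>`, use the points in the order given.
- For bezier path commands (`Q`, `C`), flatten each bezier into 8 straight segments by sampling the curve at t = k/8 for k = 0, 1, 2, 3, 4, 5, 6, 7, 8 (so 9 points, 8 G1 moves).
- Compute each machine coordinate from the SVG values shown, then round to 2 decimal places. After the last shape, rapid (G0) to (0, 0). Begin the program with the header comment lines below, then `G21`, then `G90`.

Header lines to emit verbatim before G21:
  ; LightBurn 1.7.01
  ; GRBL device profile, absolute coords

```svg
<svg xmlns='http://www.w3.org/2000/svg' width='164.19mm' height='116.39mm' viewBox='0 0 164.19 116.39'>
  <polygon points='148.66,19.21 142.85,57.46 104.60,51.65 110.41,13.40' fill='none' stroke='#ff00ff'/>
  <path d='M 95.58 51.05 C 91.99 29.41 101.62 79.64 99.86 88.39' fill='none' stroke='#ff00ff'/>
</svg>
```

; LightBurn 1.7.01
; GRBL device profile, absolute coords
G21
G90
G0 X148.66 Y97.18
M3 S945
G1 X142.85 Y58.93 F804
G1 X104.60 Y64.74
G1 X110.41 Y102.99
G1 X148.66 Y97.18
M5
G0 X95.58 Y65.34
M3 S945
G1 X94.81 Y70.31 F804
G1 X94.98 Y69.87
G1 X95.82 Y65.34
G1 X97.03 Y58.07
G1 X98.33 Y49.37
G1 X99.43 Y40.57
G1 X100.03 Y33.00
G1 X99.86 Y28.00
M5
G0 X0.00 Y0.00

Since the viewBox matches the mm dimensions, user units are millimetres directly. The only transform is the Y-flip y_m = 116.39 − y_svg.

Shape 1 is a regular polygon drawn with `<polygon>`. Its stroke #ff00ff means cut at S945, F804. After flipping Y the toolpath is (148.66,97.18) → (142.85,58.93) → (104.60,64.74) → (110.41,102.99) → (148.66,97.18), returning to the start.

Shape 2 is a cubic bezier drawn with `<path>`. Its stroke #ff00ff means cut at S945, F804. After flipping Y the toolpath is (95.58,65.34) → (94.81,70.31) → (94.98,69.87) → (95.82,65.34) → (97.03,58.07) → (98.33,49.37) → (99.43,40.57) → (100.03,33.00) → (99.86,28.00).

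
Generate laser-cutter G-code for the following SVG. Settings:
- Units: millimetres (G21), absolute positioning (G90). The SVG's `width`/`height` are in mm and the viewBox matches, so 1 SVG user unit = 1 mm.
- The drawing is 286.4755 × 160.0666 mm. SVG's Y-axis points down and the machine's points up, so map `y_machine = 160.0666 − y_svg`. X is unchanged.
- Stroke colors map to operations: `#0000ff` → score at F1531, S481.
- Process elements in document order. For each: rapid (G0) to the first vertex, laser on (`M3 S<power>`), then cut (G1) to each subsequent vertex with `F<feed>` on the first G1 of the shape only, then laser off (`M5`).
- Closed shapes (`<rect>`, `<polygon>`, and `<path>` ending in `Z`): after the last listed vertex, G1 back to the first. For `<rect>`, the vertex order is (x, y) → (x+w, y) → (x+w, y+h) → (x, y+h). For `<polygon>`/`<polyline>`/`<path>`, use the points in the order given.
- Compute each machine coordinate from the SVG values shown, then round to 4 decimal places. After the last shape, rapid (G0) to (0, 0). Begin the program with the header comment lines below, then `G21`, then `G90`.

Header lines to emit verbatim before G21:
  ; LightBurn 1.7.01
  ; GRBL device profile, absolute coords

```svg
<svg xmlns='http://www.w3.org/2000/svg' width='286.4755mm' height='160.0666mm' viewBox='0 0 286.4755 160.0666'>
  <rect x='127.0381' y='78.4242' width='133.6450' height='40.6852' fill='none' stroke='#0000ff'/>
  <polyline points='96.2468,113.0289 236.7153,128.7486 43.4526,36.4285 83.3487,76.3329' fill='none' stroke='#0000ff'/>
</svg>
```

; LightBurn 1.7.01
; GRBL device profile, absolute coords
G21
G90
G0 X127.0381 Y81.6424
M3 S481
G1 X260.6831 Y81.6424 F1531
G1 X260.6831 Y40.9572
G1 X127.0381 Y40.9572
G1 X127.0381 Y81.6424
M5
G0 X96.2468 Y47.0377
M3 S481
G1 X236.7153 Y31.3180 F1531
G1 X43.4526 Y123.6381
G1 X83.3487 Y83.7337
M5
G0 X0.0000 Y0.0000

1 u = 1 mm; y_m = 160.0666 − y.

[1] `<rect>` rectangle, #0000ff→score S481 F1531: (127.0381,81.6424) → (260.6831,81.6424) → (260.6831,40.9572) → (127.0381,40.9572) → (127.0381,81.6424) (closed)

[2] `<polyline>` open polyline, #0000ff→score S481 F1531: (96.2468,47.0377) → (236.7153,31.3180) → (43.4526,123.6381) → (83.3487,83.7337)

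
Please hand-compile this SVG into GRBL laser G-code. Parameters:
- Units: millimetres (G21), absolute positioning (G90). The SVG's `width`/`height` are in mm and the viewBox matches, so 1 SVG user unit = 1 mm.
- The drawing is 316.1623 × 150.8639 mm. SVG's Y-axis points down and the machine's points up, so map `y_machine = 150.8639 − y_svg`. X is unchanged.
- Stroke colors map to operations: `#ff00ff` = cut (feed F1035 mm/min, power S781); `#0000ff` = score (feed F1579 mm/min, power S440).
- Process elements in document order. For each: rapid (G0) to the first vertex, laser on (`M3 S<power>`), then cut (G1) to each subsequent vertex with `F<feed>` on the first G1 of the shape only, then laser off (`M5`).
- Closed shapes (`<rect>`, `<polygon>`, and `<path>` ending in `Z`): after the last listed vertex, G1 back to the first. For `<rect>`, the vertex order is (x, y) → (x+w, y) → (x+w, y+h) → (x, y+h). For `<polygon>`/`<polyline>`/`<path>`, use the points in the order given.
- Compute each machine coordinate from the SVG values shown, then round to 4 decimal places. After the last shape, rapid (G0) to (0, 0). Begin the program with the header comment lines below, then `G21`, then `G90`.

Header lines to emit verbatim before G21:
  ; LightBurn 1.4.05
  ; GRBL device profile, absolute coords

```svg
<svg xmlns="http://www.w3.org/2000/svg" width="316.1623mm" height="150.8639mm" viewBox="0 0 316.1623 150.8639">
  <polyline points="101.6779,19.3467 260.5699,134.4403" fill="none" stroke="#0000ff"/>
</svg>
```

; LightBurn 1.4.05
; GRBL device profile, absolute coords
G21
G90
G0 X101.6779 Y131.5172
M3 S440
G1 X260.5699 Y16.4236 F1579
M5
G0 X0.0000 Y0.0000

1 u = 1 mm; y_m = 150.8639 − y.

[1] `<polyline>` line segment, #0000ff→score S440 F1579: (101.6779,131.5172) → (260.5699,16.4236)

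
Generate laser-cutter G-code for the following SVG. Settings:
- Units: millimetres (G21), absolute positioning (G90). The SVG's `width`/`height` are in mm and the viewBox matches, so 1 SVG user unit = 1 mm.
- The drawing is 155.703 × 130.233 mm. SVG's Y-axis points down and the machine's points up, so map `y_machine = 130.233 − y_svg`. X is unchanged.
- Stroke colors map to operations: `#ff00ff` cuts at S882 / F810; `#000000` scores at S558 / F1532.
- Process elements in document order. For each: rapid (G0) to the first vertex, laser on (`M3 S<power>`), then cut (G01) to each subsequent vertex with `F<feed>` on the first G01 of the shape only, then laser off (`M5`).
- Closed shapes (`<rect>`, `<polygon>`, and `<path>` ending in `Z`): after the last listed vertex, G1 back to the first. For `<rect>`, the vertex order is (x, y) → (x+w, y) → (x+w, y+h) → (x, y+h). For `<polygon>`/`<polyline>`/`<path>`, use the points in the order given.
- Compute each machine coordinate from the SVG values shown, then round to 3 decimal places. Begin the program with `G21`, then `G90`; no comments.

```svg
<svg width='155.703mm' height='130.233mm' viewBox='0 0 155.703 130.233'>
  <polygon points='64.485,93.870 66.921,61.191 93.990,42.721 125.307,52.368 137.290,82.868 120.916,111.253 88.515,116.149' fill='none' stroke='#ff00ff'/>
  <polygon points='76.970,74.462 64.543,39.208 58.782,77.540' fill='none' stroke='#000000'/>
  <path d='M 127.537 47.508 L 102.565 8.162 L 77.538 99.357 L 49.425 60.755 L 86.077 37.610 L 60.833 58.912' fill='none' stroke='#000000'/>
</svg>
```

G21
G90
G0 X64.485 Y36.363
M3 S882
G01 X66.921 Y69.042 F810
G01 X93.990 Y87.512
G01 X125.307 Y77.865
G01 X137.290 Y47.365
G01 X120.916 Y18.980
G01 X88.515 Y14.084
G01 X64.485 Y36.363
M5
G0 X76.970 Y55.771
M3 S558
G01 X64.543 Y91.025 F1532
G01 X58.782 Y52.693
G01 X76.970 Y55.771
M5
G0 X127.537 Y82.725
M3 S558
G01 X102.565 Y122.071 F1532
G01 X77.538 Y30.876
G01 X49.425 Y69.478
G01 X86.077 Y92.623
G01 X60.833 Y71.321
M5

Since the viewBox matches the mm dimensions, user units are millimetres directly. The only transform is the Y-flip y_m = 130.233 − y_svg.

Shape 1 is a regular polygon drawn with `<polygon>`. Its stroke #ff00ff means cut at S882, F810. After flipping Y the toolpath is (64.485,36.363) → (66.921,69.042) → (93.990,87.512) → (125.307,77.865) → (137.290,47.365) → (120.916,18.980) → (88.515,14.084) → (64.485,36.363), returning to the start.

Shape 2 is a closed polygon drawn with `<polygon>`. Its stroke #000000 means score at S558, F1532. After flipping Y the toolpath is (76.970,55.771) → (64.543,91.025) → (58.782,52.693) → (76.970,55.771), returning to the start.

Shape 3 is a open polyline drawn with `<path>`. Its stroke #000000 means score at S558, F1532. After flipping Y the toolpath is (127.537,82.725) → (102.565,122.071) → (77.538,30.876) → (49.425,69.478) → (86.077,92.623) → (60.833,71.321).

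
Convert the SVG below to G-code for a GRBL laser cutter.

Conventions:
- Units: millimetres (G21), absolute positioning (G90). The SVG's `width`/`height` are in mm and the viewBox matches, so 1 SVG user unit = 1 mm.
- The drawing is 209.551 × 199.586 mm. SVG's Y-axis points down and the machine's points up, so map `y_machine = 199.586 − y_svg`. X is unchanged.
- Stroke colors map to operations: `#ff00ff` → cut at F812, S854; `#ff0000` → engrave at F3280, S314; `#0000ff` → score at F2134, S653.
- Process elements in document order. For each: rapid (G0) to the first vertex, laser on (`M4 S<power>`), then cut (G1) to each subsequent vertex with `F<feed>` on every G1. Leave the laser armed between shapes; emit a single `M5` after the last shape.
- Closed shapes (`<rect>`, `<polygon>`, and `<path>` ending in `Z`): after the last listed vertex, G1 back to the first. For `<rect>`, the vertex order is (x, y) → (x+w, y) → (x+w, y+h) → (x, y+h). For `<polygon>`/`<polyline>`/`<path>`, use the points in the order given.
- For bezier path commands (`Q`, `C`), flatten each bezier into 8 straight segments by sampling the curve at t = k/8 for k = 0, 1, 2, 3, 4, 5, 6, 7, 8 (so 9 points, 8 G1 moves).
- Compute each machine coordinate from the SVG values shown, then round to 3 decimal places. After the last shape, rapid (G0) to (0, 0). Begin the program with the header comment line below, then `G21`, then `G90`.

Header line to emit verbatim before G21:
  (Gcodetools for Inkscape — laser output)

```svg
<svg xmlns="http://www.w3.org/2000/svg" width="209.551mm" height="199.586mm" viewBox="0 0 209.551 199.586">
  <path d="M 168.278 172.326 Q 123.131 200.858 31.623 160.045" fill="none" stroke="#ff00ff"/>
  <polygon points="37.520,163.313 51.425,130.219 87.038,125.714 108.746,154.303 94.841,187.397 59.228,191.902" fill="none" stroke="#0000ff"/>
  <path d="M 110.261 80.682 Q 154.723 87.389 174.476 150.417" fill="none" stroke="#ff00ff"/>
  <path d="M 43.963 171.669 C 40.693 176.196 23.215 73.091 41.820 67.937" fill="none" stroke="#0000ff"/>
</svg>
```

(Gcodetools for Inkscape — laser output)
G21
G90
G0 X168.278 Y27.260
M4 S854
G1 X156.267 Y21.211 F812
G1 X142.807 Y17.328 F812
G1 X127.898 Y15.613 F812
G1 X111.541 Y16.064 F812
G1 X93.734 Y18.683 F812
G1 X74.479 Y23.469 F812
G1 X53.776 Y30.421 F812
G1 X31.623 Y39.541 F812
G0 X37.520 Y36.273
M4 S653
G1 X51.425 Y69.367 F2134
G1 X87.038 Y73.872 F2134
G1 X108.746 Y45.283 F2134
G1 X94.841 Y12.189 F2134
G1 X59.228 Y7.684 F2134
G1 X37.520 Y36.273 F2134
G0 X110.261 Y118.904
M4 S854
G1 X120.990 Y116.347 F812
G1 X130.948 Y112.030 F812
G1 X140.133 Y105.954 F812
G1 X148.546 Y98.117 F812
G1 X156.187 Y88.520 F812
G1 X163.055 Y77.163 F812
G1 X169.152 Y64.046 F812
G1 X174.476 Y49.169 F812
G0 X43.963 Y27.917
M4 S653
G1 X42.169 Y30.863 F2134
G1 X39.632 Y41.491 F2134
G1 X36.942 Y57.390 F2134
G1 X34.688 Y76.153 F2134
G1 X33.460 Y95.369 F2134
G1 X33.846 Y112.630 F2134
G1 X36.436 Y125.526 F2134
G1 X41.820 Y131.649 F2134
M5
G0 X0.000 Y0.000

viewBox `0 0 209.551 199.586` with mm width/height → 1 unit = 1 mm. Flip: y_m = 199.586 − y_svg.

**Shape 1** — `<path>` quadratic bezier, stroke `#ff00ff` → cut (S854, F812). Control points (SVG): P0=(168.278,172.326), P1=(123.131,200.858), P2=(31.623,160.045); sampled at t=k/8. Machine vertices: (168.278,27.260) → (156.267,21.211) → (142.807,17.328) → (127.898,15.613) → (111.541,16.064) → (93.734,18.683) → (74.479,23.469) → (53.776,30.421) → (31.623,39.541). Open path.

**Shape 2** — `<polygon>` regular polygon, stroke `#0000ff` → score (S653, F2134). Machine vertices: (37.520,36.273) → (51.425,69.367) → (87.038,73.872) → (108.746,45.283) → (94.841,12.189) → (59.228,7.684) → (37.520,36.273). Closed: final G1 returns to the first vertex.

**Shape 3** — `<path>` quadratic bezier, stroke `#ff00ff` → cut (S854, F812). Control points (SVG): P0=(110.261,80.682), P1=(154.723,87.389), P2=(174.476,150.417); sampled at t=k/8. Machine vertices: (110.261,118.904) → (120.990,116.347) → (130.948,112.030) → (140.133,105.954) → (148.546,98.117) → (156.187,88.520) → (163.055,77.163) → (169.152,64.046) → (174.476,49.169). Open path.

**Shape 4** — `<path>` cubic bezier, stroke `#0000ff` → score (S653, F2134). Control points (SVG): P0=(43.963,171.669), P1=(40.693,176.196), P2=(23.215,73.091), P3=(41.820,67.937); sampled at t=k/8. Machine vertices: (43.963,27.917) → (42.169,30.863) → (39.632,41.491) → (36.942,57.390) → (34.688,76.153) → (33.460,95.369) → (33.846,112.630) → (36.436,125.526) → (41.820,131.649). Open path.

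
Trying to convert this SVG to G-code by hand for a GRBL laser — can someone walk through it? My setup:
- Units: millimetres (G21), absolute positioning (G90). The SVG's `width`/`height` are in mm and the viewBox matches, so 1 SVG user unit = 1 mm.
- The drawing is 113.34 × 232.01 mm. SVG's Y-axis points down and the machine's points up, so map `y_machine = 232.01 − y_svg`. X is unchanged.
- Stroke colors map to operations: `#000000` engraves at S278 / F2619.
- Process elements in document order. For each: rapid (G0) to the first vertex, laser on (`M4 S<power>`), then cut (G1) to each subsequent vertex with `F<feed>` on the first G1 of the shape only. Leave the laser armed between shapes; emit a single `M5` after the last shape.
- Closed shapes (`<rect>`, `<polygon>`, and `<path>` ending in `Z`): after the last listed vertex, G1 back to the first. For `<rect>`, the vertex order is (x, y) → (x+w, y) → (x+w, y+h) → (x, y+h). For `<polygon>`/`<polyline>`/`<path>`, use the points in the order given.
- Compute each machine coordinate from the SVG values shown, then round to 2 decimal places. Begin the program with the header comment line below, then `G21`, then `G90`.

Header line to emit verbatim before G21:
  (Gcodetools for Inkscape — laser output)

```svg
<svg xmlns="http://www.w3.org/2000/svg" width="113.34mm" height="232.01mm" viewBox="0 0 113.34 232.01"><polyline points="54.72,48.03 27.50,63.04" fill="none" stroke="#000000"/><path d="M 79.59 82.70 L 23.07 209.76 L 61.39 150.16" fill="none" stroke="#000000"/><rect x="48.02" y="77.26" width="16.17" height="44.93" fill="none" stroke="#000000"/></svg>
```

1 u = 1 mm; y_m = 232.01 − y.

[1] `<polyline>` line segment, #000000→engrave S278 F2619: (54.72,183.98) → (27.50,168.97)

[2] `<path>` open polyline, #000000→engrave S278 F2619: (79.59,149.31) → (23.07,22.25) → (61.39,81.85)

[3] `<rect>` rectangle, #000000→engrave S278 F2619: (48.02,154.75) → (64.19,154.75) → (64.19,109.82) → (48.02,109.82) → (48.02,154.75) (closed)

(Gcodetools for Inkscape — laser output)
G21
G90
G0 X54.72 Y183.98
M4 S278
G1 X27.50 Y168.97 F2619
G0 X79.59 Y149.31
M4 S278
G1 X23.07 Y22.25 F2619
G1 X61.39 Y81.85
G0 X48.02 Y154.75
M4 S278
G1 X64.19 Y154.75 F2619
G1 X64.19 Y109.82
G1 X48.02 Y109.82
G1 X48.02 Y154.75
M5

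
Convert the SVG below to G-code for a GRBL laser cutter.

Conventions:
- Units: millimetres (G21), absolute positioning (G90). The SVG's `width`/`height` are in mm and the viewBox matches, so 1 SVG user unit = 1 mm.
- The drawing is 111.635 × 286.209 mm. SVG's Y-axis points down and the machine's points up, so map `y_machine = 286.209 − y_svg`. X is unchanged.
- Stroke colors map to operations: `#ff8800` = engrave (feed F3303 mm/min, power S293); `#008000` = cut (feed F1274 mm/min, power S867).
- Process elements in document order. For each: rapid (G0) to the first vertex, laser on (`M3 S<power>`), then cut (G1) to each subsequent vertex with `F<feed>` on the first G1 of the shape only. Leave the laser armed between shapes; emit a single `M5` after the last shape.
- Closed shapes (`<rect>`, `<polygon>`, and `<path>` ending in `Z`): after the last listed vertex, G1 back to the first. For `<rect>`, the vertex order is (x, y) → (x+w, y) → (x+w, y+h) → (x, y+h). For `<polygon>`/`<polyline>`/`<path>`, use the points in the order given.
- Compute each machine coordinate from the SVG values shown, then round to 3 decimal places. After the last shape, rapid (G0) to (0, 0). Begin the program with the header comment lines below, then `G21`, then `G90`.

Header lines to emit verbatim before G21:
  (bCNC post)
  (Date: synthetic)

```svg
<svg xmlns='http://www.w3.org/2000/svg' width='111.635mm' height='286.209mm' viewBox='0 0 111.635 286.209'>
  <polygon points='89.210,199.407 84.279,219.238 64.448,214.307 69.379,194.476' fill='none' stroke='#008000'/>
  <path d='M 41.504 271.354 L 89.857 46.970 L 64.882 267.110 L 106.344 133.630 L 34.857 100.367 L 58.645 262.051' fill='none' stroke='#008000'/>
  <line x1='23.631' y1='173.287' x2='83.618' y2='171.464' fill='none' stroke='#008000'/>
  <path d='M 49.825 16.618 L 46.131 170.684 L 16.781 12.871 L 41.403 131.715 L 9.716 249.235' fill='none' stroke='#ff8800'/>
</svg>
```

viewBox `0 0 111.635 286.209` with mm width/height → 1 unit = 1 mm. Flip: y_m = 286.209 − y_svg.

**Shape 1** — `<polygon>` regular polygon, stroke `#008000` → cut (S867, F1274). Machine vertices: (89.210,86.802) → (84.279,66.971) → (64.448,71.902) → (69.379,91.733) → (89.210,86.802). Closed: final G1 returns to the first vertex.

**Shape 2** — `<path>` open polyline, stroke `#008000` → cut (S867, F1274). Machine vertices: (41.504,14.855) → (89.857,239.239) → (64.882,19.099) → (106.344,152.579) → (34.857,185.842) → (58.645,24.158). Open path.

**Shape 3** — `<line>` line segment, stroke `#008000` → cut (S867, F1274). Machine vertices: (23.631,112.922) → (83.618,114.745). Open path.

**Shape 4** — `<path>` open polyline, stroke `#ff8800` → engrave (S293, F3303). Machine vertices: (49.825,269.591) → (46.131,115.525) → (16.781,273.338) → (41.403,154.494) → (9.716,36.974). Open path.

(bCNC post)
(Date: synthetic)
G21
G90
G0 X89.210 Y86.802
M3 S867
G1 X84.279 Y66.971 F1274
G1 X64.448 Y71.902
G1 X69.379 Y91.733
G1 X89.210 Y86.802
G0 X41.504 Y14.855
M3 S867
G1 X89.857 Y239.239 F1274
G1 X64.882 Y19.099
G1 X106.344 Y152.579
G1 X34.857 Y185.842
G1 X58.645 Y24.158
G0 X23.631 Y112.922
M3 S867
G1 X83.618 Y114.745 F1274
G0 X49.825 Y269.591
M3 S293
G1 X46.131 Y115.525 F3303
G1 X16.781 Y273.338
G1 X41.403 Y154.494
G1 X9.716 Y36.974
M5
G0 X0.000 Y0.000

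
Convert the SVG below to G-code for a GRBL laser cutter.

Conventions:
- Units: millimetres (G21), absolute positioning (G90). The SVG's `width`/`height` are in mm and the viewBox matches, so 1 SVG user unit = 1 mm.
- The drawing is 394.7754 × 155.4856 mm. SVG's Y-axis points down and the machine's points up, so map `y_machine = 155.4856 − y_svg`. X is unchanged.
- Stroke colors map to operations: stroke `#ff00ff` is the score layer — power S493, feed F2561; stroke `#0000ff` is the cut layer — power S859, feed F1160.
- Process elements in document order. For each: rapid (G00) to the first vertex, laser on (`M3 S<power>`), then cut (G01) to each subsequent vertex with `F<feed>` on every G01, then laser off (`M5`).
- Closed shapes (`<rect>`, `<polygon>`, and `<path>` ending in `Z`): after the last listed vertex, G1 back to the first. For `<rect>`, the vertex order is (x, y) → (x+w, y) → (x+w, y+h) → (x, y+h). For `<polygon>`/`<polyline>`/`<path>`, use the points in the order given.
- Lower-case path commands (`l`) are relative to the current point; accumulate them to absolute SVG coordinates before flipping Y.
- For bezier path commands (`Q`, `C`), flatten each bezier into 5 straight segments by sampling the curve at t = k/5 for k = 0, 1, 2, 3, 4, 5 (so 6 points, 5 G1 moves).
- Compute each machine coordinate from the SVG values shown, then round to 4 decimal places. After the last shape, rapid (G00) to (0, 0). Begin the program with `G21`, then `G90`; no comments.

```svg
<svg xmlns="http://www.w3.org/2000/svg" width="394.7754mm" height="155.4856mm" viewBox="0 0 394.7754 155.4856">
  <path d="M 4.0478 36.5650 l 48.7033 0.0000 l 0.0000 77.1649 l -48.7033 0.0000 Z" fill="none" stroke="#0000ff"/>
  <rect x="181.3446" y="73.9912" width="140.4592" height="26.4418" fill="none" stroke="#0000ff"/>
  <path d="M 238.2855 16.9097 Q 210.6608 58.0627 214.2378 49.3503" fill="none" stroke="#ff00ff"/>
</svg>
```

Since the viewBox matches the mm dimensions, user units are millimetres directly. The only transform is the Y-flip y_m = 155.4856 − y_svg.

Shape 1 is a rectangle drawn with `<path>`. Its stroke #0000ff means cut at S859, F1160. After flipping Y the toolpath is (4.0478,118.9206) → (52.7511,118.9206) → (52.7511,41.7557) → (4.0478,41.7557) → (4.0478,118.9206), returning to the start.

Shape 2 is a rectangle drawn with `<rect>`. Its stroke #0000ff means cut at S859, F1160. After flipping Y the toolpath is (181.3446,81.4944) → (321.8038,81.4944) → (321.8038,55.0526) → (181.3446,55.0526) → (181.3446,81.4944), returning to the start.

Shape 3 is a quadratic bezier drawn with `<path>`. Its stroke #ff00ff means score at S493, F2561. After flipping Y the toolpath is (238.2855,138.5759) → (228.4837,124.1093) → (221.1780,113.6320) → (216.3685,107.1438) → (214.0551,104.6450) → (214.2378,106.1353).

G21
G90
G00 X4.0478 Y118.9206
M3 S859
G01 X52.7511 Y118.9206 F1160
G01 X52.7511 Y41.7557 F1160
G01 X4.0478 Y41.7557 F1160
G01 X4.0478 Y118.9206 F1160
M5
G00 X181.3446 Y81.4944
M3 S859
G01 X321.8038 Y81.4944 F1160
G01 X321.8038 Y55.0526 F1160
G01 X181.3446 Y55.0526 F1160
G01 X181.3446 Y81.4944 F1160
M5
G00 X238.2855 Y138.5759
M3 S493
G01 X228.4837 Y124.1093 F2561
G01 X221.1780 Y113.6320 F2561
G01 X216.3685 Y107.1438 F2561
G01 X214.0551 Y104.6450 F2561
G01 X214.2378 Y106.1353 F2561
M5
G00 X0.0000 Y0.0000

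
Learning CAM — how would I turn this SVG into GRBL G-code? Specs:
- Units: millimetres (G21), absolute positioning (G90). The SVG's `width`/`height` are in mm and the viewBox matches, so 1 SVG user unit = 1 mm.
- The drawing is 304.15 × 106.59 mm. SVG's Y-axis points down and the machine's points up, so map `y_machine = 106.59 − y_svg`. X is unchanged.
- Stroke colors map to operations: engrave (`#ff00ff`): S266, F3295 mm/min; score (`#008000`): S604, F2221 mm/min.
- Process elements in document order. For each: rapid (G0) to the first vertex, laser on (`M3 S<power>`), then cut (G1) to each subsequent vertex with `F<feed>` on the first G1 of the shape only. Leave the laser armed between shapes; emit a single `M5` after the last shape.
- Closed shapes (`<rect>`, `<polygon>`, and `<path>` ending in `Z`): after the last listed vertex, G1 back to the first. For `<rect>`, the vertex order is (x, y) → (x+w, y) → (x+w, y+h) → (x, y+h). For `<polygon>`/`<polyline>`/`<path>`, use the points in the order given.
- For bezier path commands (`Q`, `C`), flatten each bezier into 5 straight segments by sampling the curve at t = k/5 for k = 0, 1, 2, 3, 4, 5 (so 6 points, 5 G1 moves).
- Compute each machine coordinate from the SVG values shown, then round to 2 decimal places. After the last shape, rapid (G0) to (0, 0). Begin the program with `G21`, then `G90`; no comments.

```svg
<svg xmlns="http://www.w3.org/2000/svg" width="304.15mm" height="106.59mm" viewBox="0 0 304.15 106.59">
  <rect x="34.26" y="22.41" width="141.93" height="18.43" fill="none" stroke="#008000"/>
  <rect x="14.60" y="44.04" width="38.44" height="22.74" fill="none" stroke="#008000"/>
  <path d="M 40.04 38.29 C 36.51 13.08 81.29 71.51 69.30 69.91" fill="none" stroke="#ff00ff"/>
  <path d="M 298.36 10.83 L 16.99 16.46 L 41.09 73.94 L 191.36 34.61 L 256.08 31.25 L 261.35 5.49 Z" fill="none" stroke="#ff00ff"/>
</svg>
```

G21
G90
G0 X34.26 Y84.18
M3 S604
G1 X176.19 Y84.18 F2221
G1 X176.19 Y65.75
G1 X34.26 Y65.75
G1 X34.26 Y84.18
G0 X14.60 Y62.55
M3 S604
G1 X53.04 Y62.55 F2221
G1 X53.04 Y39.81
G1 X14.60 Y39.81
G1 X14.60 Y62.55
G0 X40.04 Y68.30
M3 S266
G1 X42.88 Y74.54 F3295
G1 X52.27 Y67.60
G1 X63.16 Y54.38
G1 X70.52 Y41.77
G1 X69.30 Y36.68
G0 X298.36 Y95.76
M3 S266
G1 X16.99 Y90.13 F3295
G1 X41.09 Y32.65
G1 X191.36 Y71.98
G1 X256.08 Y75.34
G1 X261.35 Y101.10
G1 X298.36 Y95.76
M5
G0 X0.00 Y0.00

1 u = 1 mm; y_m = 106.59 − y.

[1] `<rect>` rectangle, #008000→score S604 F2221: (34.26,84.18) → (176.19,84.18) → (176.19,65.75) → (34.26,65.75) → (34.26,84.18) (closed)

[2] `<rect>` rectangle, #008000→score S604 F2221: (14.60,62.55) → (53.04,62.55) → (53.04,39.81) → (14.60,39.81) → (14.60,62.55) (closed)

[3] `<path>` cubic bezier, #ff00ff→engrave S266 F3295: (40.04,68.30) → (42.88,74.54) → (52.27,67.60) → (63.16,54.38) → (70.52,41.77) → (69.30,36.68)

[4] `<path>` closed polygon, #ff00ff→engrave S266 F3295: (298.36,95.76) → (16.99,90.13) → (41.09,32.65) → (191.36,71.98) → (256.08,75.34) → (261.35,101.10) → (298.36,95.76) (closed)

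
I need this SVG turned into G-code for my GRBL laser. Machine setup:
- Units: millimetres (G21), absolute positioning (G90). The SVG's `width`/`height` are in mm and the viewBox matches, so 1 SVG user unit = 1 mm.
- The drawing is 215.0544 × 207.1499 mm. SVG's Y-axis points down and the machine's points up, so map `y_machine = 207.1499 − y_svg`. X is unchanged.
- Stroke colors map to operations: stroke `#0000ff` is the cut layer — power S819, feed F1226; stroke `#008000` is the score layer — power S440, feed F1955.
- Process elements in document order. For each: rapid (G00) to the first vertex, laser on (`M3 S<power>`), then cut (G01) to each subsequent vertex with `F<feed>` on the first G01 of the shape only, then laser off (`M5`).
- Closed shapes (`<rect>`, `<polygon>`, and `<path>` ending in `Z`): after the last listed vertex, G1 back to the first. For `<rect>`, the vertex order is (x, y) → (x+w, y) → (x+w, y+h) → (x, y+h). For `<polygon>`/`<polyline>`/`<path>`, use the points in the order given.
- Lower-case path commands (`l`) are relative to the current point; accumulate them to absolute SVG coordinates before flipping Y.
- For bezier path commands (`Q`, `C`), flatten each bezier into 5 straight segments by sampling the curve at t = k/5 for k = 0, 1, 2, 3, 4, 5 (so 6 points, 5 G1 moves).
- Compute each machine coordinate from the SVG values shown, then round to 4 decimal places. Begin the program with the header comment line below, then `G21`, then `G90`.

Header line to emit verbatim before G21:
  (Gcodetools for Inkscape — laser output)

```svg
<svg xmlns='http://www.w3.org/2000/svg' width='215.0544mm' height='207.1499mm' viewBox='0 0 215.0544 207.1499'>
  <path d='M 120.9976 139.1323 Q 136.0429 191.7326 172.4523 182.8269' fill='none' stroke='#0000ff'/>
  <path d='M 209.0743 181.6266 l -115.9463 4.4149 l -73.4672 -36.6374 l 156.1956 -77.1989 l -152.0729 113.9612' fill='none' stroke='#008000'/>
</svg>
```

1 u = 1 mm; y_m = 207.1499 − y.

[1] `<path>` quadratic bezier, #0000ff→cut S819 F1226: (120.9976,68.0176) → (127.8703,49.4377) → (136.4521,35.7783) → (146.7430,27.0394) → (158.7431,23.2210) → (172.4523,24.3230)

[2] `<path>` open polyline, #008000→score S440 F1955: (209.0743,25.5233) → (93.1280,21.1084) → (19.6608,57.7458) → (175.8564,134.9447) → (23.7835,20.9835)

(Gcodetools for Inkscape — laser output)
G21
G90
G00 X120.9976 Y68.0176
M3 S819
G01 X127.8703 Y49.4377 F1226
G01 X136.4521 Y35.7783
G01 X146.7430 Y27.0394
G01 X158.7431 Y23.2210
G01 X172.4523 Y24.3230
M5
G00 X209.0743 Y25.5233
M3 S440
G01 X93.1280 Y21.1084 F1955
G01 X19.6608 Y57.7458
G01 X175.8564 Y134.9447
G01 X23.7835 Y20.9835
M5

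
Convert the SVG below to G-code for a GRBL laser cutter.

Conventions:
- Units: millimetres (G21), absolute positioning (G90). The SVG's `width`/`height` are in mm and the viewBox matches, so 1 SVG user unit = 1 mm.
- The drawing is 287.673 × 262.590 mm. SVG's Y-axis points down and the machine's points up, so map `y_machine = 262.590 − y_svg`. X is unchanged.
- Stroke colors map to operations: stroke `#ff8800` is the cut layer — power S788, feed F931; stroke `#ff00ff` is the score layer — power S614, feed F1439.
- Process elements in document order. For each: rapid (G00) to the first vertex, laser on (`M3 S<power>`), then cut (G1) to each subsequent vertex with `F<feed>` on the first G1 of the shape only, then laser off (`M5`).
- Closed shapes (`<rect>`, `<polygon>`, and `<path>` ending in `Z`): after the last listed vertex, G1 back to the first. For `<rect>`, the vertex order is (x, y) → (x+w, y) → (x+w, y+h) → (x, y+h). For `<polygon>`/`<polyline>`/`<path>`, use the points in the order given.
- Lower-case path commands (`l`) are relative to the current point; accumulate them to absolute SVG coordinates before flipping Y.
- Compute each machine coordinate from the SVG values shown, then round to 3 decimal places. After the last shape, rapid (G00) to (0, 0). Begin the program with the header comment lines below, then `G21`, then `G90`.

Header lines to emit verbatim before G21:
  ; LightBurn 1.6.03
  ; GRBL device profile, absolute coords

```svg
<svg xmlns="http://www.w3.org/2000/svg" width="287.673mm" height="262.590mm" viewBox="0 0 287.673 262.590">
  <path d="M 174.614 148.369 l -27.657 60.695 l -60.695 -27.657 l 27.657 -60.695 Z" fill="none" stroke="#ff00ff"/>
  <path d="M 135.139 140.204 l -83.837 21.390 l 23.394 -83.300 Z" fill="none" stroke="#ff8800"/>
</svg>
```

1 u = 1 mm; y_m = 262.590 − y.

[1] `<path>` regular polygon, #ff00ff→score S614 F1439: (174.614,114.221) → (146.957,53.526) → (86.262,81.183) → (113.919,141.878) → (174.614,114.221) (closed)

[2] `<path>` regular polygon, #ff8800→cut S788 F931: (135.139,122.386) → (51.302,100.996) → (74.696,184.296) → (135.139,122.386) (closed)

; LightBurn 1.6.03
; GRBL device profile, absolute coords
G21
G90
G00 X174.614 Y114.221
M3 S614
G1 X146.957 Y53.526 F1439
G1 X86.262 Y81.183
G1 X113.919 Y141.878
G1 X174.614 Y114.221
M5
G00 X135.139 Y122.386
M3 S788
G1 X51.302 Y100.996 F931
G1 X74.696 Y184.296
G1 X135.139 Y122.386
M5
G00 X0.000 Y0.000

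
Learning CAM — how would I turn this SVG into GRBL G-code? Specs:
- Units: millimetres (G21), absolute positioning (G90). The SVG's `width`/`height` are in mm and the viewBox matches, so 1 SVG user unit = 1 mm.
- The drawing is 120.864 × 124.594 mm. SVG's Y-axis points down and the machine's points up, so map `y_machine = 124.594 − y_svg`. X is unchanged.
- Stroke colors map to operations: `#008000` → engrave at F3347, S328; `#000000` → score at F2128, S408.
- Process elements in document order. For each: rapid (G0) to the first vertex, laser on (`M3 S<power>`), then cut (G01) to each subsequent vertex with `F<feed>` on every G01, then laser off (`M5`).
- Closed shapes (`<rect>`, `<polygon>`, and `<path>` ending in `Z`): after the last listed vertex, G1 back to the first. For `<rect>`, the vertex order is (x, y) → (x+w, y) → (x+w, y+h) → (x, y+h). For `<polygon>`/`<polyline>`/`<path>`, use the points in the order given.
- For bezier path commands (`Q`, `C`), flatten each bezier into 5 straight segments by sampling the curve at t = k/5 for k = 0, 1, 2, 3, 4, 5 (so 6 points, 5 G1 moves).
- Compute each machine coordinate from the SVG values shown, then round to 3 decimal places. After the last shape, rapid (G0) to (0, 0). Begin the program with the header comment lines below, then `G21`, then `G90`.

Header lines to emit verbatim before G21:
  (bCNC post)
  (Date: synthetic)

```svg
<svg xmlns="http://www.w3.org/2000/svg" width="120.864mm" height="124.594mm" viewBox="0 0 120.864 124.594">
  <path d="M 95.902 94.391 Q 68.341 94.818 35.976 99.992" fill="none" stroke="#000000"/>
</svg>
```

Since the viewBox matches the mm dimensions, user units are millimetres directly. The only transform is the Y-flip y_m = 124.594 − y_svg.

Shape 1 is a quadratic bezier drawn with `<path>`. Its stroke #000000 means score at S408, F2128. After flipping Y the toolpath is (95.902,30.203) → (84.685,29.842) → (73.085,29.102) → (61.099,27.982) → (48.730,26.482) → (35.976,24.602).

(bCNC post)
(Date: synthetic)
G21
G90
G0 X95.902 Y30.203
M3 S408
G01 X84.685 Y29.842 F2128
G01 X73.085 Y29.102 F2128
G01 X61.099 Y27.982 F2128
G01 X48.730 Y26.482 F2128
G01 X35.976 Y24.602 F2128
M5
G0 X0.000 Y0.000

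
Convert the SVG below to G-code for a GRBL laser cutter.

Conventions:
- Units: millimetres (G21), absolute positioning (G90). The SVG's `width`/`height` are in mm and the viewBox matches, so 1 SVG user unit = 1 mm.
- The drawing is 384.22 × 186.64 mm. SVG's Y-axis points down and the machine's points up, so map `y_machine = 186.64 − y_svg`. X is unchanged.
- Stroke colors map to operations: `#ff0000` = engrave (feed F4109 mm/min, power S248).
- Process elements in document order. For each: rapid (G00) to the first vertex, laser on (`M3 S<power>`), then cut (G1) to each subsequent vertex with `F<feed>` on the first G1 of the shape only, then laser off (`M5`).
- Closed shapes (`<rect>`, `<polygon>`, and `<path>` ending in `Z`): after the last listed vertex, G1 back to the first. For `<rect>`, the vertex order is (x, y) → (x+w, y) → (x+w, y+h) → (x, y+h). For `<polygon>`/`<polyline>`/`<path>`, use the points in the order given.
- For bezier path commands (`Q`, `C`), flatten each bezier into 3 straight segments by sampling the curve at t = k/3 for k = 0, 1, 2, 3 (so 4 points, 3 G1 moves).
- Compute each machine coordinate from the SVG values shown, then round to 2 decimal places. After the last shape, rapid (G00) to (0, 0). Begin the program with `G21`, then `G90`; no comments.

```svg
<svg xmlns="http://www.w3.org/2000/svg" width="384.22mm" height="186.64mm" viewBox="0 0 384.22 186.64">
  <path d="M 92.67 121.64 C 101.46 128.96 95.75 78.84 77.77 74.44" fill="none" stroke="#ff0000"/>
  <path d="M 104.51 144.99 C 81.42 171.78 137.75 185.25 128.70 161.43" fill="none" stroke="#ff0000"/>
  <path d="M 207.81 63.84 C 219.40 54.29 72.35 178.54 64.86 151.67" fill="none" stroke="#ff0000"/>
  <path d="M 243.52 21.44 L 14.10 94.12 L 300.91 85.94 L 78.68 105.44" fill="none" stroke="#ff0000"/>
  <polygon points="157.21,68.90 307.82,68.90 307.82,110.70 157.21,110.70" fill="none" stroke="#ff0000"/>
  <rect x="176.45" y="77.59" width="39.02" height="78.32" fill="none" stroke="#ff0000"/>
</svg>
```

1 u = 1 mm; y_m = 186.64 − y.

[1] `<path>` cubic bezier, #ff0000→engrave S248 F4109: (92.67,65.00) → (96.71,73.01) → (91.58,96.38) → (77.77,112.20)

[2] `<path>` cubic bezier, #ff0000→engrave S248 F4109: (104.51,41.65) → (102.53,20.19) → (121.32,12.93) → (128.70,25.21)

[3] `<path>` cubic bezier, #ff0000→engrave S248 F4109: (207.81,122.80) → (177.56,98.30) → (107.83,47.92) → (64.86,34.97)

[4] `<path>` open polyline, #ff0000→engrave S248 F4109: (243.52,165.20) → (14.10,92.52) → (300.91,100.70) → (78.68,81.20)

[5] `<polygon>` rectangle, #ff0000→engrave S248 F4109: (157.21,117.74) → (307.82,117.74) → (307.82,75.94) → (157.21,75.94) → (157.21,117.74) (closed)

[6] `<rect>` rectangle, #ff0000→engrave S248 F4109: (176.45,109.05) → (215.47,109.05) → (215.47,30.73) → (176.45,30.73) → (176.45,109.05) (closed)

G21
G90
G00 X92.67 Y65.00
M3 S248
G1 X96.71 Y73.01 F4109
G1 X91.58 Y96.38
G1 X77.77 Y112.20
M5
G00 X104.51 Y41.65
M3 S248
G1 X102.53 Y20.19 F4109
G1 X121.32 Y12.93
G1 X128.70 Y25.21
M5
G00 X207.81 Y122.80
M3 S248
G1 X177.56 Y98.30 F4109
G1 X107.83 Y47.92
G1 X64.86 Y34.97
M5
G00 X243.52 Y165.20
M3 S248
G1 X14.10 Y92.52 F4109
G1 X300.91 Y100.70
G1 X78.68 Y81.20
M5
G00 X157.21 Y117.74
M3 S248
G1 X307.82 Y117.74 F4109
G1 X307.82 Y75.94
G1 X157.21 Y75.94
G1 X157.21 Y117.74
M5
G00 X176.45 Y109.05
M3 S248
G1 X215.47 Y109.05 F4109
G1 X215.47 Y30.73
G1 X176.45 Y30.73
G1 X176.45 Y109.05
M5
G00 X0.00 Y0.00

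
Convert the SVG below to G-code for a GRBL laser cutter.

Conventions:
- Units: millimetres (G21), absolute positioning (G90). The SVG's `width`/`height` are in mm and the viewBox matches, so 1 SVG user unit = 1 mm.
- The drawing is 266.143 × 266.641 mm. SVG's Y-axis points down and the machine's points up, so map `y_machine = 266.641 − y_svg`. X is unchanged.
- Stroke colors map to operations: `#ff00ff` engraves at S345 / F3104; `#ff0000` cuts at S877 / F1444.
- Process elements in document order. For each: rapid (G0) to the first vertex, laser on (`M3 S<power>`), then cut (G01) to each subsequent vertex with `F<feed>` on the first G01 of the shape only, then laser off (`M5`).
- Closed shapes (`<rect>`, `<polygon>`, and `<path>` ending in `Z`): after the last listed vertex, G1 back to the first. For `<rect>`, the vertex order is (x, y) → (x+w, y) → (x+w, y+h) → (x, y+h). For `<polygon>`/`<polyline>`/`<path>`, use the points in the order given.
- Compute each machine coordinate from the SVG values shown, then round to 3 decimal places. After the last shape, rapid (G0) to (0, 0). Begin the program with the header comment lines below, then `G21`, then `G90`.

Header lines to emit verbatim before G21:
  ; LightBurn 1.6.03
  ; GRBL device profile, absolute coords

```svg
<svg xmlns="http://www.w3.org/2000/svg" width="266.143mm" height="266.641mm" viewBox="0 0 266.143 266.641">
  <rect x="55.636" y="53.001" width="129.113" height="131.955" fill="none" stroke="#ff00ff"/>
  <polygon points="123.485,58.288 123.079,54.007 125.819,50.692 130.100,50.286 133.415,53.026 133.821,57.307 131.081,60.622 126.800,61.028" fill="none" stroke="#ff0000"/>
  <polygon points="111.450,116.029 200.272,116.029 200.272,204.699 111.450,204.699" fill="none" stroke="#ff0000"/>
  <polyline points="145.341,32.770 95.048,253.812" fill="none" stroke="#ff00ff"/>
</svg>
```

viewBox `0 0 266.143 266.641` with mm width/height → 1 unit = 1 mm. Flip: y_m = 266.641 − y_svg.

**Shape 1** — `<rect>` rectangle, stroke `#ff00ff` → engrave (S345, F3104). Machine vertices: (55.636,213.640) → (184.749,213.640) → (184.749,81.685) → (55.636,81.685) → (55.636,213.640). Closed: final G1 returns to the first vertex.

**Shape 2** — `<polygon>` regular polygon, stroke `#ff0000` → cut (S877, F1444). Machine vertices: (123.485,208.353) → (123.079,212.634) → (125.819,215.949) → (130.100,216.355) → (133.415,213.615) → (133.821,209.334) → (131.081,206.019) → (126.800,205.613) → (123.485,208.353). Closed: final G1 returns to the first vertex.

**Shape 3** — `<polygon>` rectangle, stroke `#ff0000` → cut (S877, F1444). Machine vertices: (111.450,150.612) → (200.272,150.612) → (200.272,61.942) → (111.450,61.942) → (111.450,150.612). Closed: final G1 returns to the first vertex.

**Shape 4** — `<polyline>` line segment, stroke `#ff00ff` → engrave (S345, F3104). Machine vertices: (145.341,233.871) → (95.048,12.829). Open path.

; LightBurn 1.6.03
; GRBL device profile, absolute coords
G21
G90
G0 X55.636 Y213.640
M3 S345
G01 X184.749 Y213.640 F3104
G01 X184.749 Y81.685
G01 X55.636 Y81.685
G01 X55.636 Y213.640
M5
G0 X123.485 Y208.353
M3 S877
G01 X123.079 Y212.634 F1444
G01 X125.819 Y215.949
G01 X130.100 Y216.355
G01 X133.415 Y213.615
G01 X133.821 Y209.334
G01 X131.081 Y206.019
G01 X126.800 Y205.613
G01 X123.485 Y208.353
M5
G0 X111.450 Y150.612
M3 S877
G01 X200.272 Y150.612 F1444
G01 X200.272 Y61.942
G01 X111.450 Y61.942
G01 X111.450 Y150.612
M5
G0 X145.341 Y233.871
M3 S345
G01 X95.048 Y12.829 F3104
M5
G0 X0.000 Y0.000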